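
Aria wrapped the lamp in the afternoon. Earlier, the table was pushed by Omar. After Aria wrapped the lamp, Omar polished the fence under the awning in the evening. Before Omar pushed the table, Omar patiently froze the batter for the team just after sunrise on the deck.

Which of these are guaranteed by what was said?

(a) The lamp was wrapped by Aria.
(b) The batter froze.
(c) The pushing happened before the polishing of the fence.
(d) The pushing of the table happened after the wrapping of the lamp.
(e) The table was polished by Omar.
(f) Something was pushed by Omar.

(a) Entailed — dropping 'in the afternoon' leaves a sub-description the original still satisfies.
(b) Entailed — 'Omar froze the batter' is causative; it entails the inchoative 'the batter froze'.
(c) Entailed — the narrative places the pushing before the polishing.
(d) Not entailed — the narrative places the pushing before the wrapping, not after.
(e) Not entailed — Omar polished the fence, not the table; the table belongs to the pushing event.
(f) Entailed — this follows by dropping conjuncts from the pushing event's description.

(a), (b), (c), (f)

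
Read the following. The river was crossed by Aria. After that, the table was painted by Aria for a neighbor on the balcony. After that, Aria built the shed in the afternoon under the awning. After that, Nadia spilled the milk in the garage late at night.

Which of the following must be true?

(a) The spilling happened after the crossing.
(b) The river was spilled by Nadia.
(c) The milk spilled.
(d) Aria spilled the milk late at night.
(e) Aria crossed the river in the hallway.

(a) Entailed — the narrative places the crossing before the spilling.
(b) Not entailed — Nadia spilled the milk, not the river; the river belongs to the crossing event.
(c) Entailed — 'Nadia spilled the milk' is causative; it entails the inchoative 'the milk spilled'.
(d) Not entailed — the passage has Nadia spilling the milk, not Aria.
(e) Not entailed — 'in the hallway' adds information not in the original event.

(a), (c)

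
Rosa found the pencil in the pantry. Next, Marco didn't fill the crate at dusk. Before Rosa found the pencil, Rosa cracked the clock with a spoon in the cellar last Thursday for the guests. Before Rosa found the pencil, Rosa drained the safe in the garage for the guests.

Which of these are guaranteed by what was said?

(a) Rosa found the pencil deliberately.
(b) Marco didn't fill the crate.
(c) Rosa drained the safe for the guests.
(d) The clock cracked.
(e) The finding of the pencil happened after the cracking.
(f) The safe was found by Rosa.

(a) Not entailed — 'deliberately' adds information not in the original event.
(b) Not entailed — dropping 'at dusk' under negation is not valid — the original leaves open that Marco filled the crate some other way.
(c) Entailed — every conjunct here is already in the original draining event.
(d) Entailed — 'Rosa cracked the clock' is causative; it entails the inchoative 'the clock cracked'.
(e) Entailed — the narrative places the cracking before the finding.
(f) Not entailed — Rosa found the pencil, not the safe; the safe belongs to the draining event.

(c), (d), (e)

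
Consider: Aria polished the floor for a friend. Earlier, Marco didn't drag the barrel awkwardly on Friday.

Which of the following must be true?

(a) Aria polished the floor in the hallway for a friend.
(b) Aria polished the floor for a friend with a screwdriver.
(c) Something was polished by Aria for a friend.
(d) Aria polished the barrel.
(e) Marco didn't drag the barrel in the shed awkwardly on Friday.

(a) Not entailed — 'in the hallway' adds information not in the original event.
(b) Not entailed — 'with a screwdriver' adds information not in the original event.
(c) Entailed — every conjunct here is already in the original polishing event.
(d) Not entailed — Aria polished the floor, not the barrel; the barrel belongs to the dragging event.
(e) Entailed — under negation, adding a further restriction is entailed: if no such dragging event occurred, none occurred in the shed either.

(c), (e)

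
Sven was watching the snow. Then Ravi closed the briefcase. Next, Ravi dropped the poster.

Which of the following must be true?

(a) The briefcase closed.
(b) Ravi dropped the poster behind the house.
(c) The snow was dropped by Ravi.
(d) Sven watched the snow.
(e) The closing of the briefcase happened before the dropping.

(a) Entailed — 'Ravi closed the briefcase' is causative; it entails the inchoative 'the briefcase closed'.
(b) Not entailed — 'behind the house' adds information not in the original event.
(c) Not entailed — Ravi dropped the poster, not the snow; the snow belongs to the watching event.
(d) Entailed — 'watch' is an activity; 'was watching' entails that some watching happened, so 'watched' holds.
(e) Entailed — the narrative places the closing before the dropping.

(a), (d), (e)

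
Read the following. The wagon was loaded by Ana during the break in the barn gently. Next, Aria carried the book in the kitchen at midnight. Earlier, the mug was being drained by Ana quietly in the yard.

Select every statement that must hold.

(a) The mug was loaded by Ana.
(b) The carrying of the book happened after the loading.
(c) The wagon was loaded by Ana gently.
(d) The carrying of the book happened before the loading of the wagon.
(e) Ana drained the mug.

(a) Not entailed — Ana loaded the wagon, not the mug; the mug belongs to the draining event.
(b) Entailed — the narrative places the loading before the carrying.
(c) Entailed — the original entails any weakening of itself; this just drops 'in the barn', 'during the break'.
(d) Not entailed — the narrative places the loading before the carrying, not after.
(e) Not entailed — 'was draining' is progressive on an accomplishment; it does not entail the completed 'drained'.

(b), (c)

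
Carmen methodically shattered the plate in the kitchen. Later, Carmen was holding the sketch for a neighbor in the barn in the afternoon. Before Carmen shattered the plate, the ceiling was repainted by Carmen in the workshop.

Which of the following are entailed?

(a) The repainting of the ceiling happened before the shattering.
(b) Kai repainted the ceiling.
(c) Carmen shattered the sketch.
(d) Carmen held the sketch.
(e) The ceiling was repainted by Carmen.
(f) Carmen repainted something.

(a), (d), (e), (f)

(a) Entailed — the narrative places the repainting before the shattering.
(b) Not entailed — the passage has Carmen repainting the ceiling, not Kai.
(c) Not entailed — Carmen shattered the plate, not the sketch; the sketch belongs to the holding event.
(d) Entailed — 'hold' is an activity; 'was holding' entails that some holding happened, so 'held' holds.
(e) Entailed — every conjunct here is already in the original repainting event.
(f) Entailed — dropping 'in the workshop' and generalizing the patient leaves a sub-description the original still satisfies.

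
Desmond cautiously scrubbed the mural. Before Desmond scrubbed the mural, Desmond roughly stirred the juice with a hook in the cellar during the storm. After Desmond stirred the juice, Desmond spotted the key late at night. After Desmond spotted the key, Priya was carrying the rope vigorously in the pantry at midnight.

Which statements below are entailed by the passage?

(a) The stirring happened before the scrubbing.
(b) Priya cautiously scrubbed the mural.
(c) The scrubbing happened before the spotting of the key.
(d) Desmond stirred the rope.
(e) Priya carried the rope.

(a), (e)

(a) Entailed — the narrative places the stirring before the scrubbing.
(b) Not entailed — the passage has Desmond scrubbing the mural, not Priya.
(c) Not entailed — the narrative doesn't order the scrubbing relative to the spotting.
(d) Not entailed — Desmond stirred the juice, not the rope; the rope belongs to the carrying event.
(e) Entailed — 'carry' is an activity; 'was carrying' entails that some carrying happened, so 'carried' holds.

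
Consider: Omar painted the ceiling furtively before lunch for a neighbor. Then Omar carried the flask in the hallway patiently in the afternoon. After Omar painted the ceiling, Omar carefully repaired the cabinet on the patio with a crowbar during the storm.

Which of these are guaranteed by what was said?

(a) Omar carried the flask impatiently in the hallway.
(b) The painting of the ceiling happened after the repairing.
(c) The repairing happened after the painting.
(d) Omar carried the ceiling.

(a) Not entailed — 'impatiently' adds a manner not in (and inconsistent with) the original.
(b) Not entailed — the narrative places the painting before the repairing, not after.
(c) Entailed — the narrative places the painting before the repairing.
(d) Not entailed — Omar carried the flask, not the ceiling; the ceiling belongs to the painting event.

(c)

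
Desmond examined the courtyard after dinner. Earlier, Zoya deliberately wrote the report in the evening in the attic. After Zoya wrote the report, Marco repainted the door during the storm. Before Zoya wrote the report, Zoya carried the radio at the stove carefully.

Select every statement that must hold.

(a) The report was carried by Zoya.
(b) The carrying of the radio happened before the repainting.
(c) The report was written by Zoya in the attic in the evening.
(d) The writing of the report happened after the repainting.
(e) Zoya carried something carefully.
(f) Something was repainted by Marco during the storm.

(b), (c), (e), (f)

(a) Not entailed — Zoya carried the radio, not the report; the report belongs to the writing event.
(b) Entailed — the narrative places the carrying before the repainting.
(c) Entailed — this follows by dropping conjuncts from the writing event's description.
(d) Not entailed — the narrative places the writing before the repainting, not after.
(e) Entailed — dropping 'at the stove' and generalizing the patient leaves a sub-description the original still satisfies.
(f) Entailed — generalizing the patient leaves a sub-description the original still satisfies.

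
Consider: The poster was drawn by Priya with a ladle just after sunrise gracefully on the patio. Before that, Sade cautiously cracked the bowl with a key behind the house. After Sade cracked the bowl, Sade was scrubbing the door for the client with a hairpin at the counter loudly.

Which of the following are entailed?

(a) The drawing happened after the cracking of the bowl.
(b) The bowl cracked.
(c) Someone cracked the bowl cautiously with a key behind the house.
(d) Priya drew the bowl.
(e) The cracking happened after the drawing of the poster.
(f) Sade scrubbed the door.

(a), (b), (c), (f)

(a) Entailed — the narrative places the cracking before the drawing.
(b) Entailed — 'Sade cracked the bowl' is causative; it entails the inchoative 'the bowl cracked'.
(c) Entailed — the original entails any weakening of itself; this just generalizes the agent.
(d) Not entailed — Priya drew the poster, not the bowl; the bowl belongs to the cracking event.
(e) Not entailed — the narrative places the cracking before the drawing, not after.
(f) Entailed — 'scrub' is an activity; 'was scrubbing' entails that some scrubbing happened, so 'scrubbed' holds.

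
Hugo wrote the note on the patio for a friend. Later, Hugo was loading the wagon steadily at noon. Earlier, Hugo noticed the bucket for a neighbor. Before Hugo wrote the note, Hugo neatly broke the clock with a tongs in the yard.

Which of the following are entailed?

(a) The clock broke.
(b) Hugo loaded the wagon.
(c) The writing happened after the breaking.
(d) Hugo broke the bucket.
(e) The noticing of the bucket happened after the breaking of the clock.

(a), (c)

(a) Entailed — 'Hugo broke the clock' is causative; it entails the inchoative 'the clock broke'.
(b) Not entailed — 'was loading' is progressive on an accomplishment; it does not entail the completed 'loaded'.
(c) Entailed — the narrative places the breaking before the writing.
(d) Not entailed — Hugo broke the clock, not the bucket; the bucket belongs to the noticing event.
(e) Not entailed — the narrative doesn't order the breaking relative to the noticing.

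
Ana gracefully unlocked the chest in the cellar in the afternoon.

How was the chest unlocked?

gracefully

'gracefully' marks the manner of the unlocking event.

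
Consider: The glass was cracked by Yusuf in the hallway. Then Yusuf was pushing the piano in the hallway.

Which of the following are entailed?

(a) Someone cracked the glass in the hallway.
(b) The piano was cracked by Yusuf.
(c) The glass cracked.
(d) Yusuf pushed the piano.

(a), (c), (d)

(a) Entailed — this follows by dropping conjuncts from the cracking event's description.
(b) Not entailed — Yusuf cracked the glass, not the piano; the piano belongs to the pushing event.
(c) Entailed — 'Yusuf cracked the glass' is causative; it entails the inchoative 'the glass cracked'.
(d) Entailed — 'push' is an activity; 'was pushing' entails that some pushing happened, so 'pushed' holds.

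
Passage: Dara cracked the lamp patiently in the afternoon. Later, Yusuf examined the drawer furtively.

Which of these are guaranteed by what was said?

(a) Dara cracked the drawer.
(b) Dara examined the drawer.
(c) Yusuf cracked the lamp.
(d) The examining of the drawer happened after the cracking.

(a) Not entailed — Dara cracked the lamp, not the drawer; the drawer belongs to the examining event.
(b) Not entailed — the passage has Yusuf examining the drawer, not Dara.
(c) Not entailed — the passage has Dara cracking the lamp, not Yusuf.
(d) Entailed — the narrative places the cracking before the examining.

(d)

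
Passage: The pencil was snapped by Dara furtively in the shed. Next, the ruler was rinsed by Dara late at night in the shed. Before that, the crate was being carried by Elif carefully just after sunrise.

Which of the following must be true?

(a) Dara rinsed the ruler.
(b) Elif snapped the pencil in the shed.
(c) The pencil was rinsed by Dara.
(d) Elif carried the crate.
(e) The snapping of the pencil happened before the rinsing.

(a) Entailed — this follows by dropping conjuncts from the rinsing event's description.
(b) Not entailed — the passage has Dara snapping the pencil, not Elif.
(c) Not entailed — Dara rinsed the ruler, not the pencil; the pencil belongs to the snapping event.
(d) Entailed — 'carry' is an activity; 'was carrying' entails that some carrying happened, so 'carried' holds.
(e) Entailed — the narrative places the snapping before the rinsing.

(a), (d), (e)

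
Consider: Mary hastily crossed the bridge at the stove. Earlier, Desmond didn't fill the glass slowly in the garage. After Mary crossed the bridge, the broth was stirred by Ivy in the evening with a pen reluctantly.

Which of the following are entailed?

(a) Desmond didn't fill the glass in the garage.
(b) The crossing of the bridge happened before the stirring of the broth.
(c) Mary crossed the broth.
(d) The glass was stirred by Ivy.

(a) Not entailed — dropping 'slowly' under negation is not valid — the original leaves open that Desmond filled the glass some other way.
(b) Entailed — the narrative places the crossing before the stirring.
(c) Not entailed — Mary crossed the bridge, not the broth; the broth belongs to the stirring event.
(d) Not entailed — Ivy stirred the broth, not the glass; the glass belongs to the filling event.

(b)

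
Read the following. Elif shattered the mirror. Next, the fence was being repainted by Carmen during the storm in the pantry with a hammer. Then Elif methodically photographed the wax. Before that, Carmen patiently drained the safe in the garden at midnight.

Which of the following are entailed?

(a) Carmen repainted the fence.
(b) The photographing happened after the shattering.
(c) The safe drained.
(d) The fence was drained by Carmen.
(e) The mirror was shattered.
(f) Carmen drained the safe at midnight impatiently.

(b), (c), (e)

(a) Not entailed — 'was repainting' is progressive on an accomplishment; it does not entail the completed 'repainted'.
(b) Entailed — the narrative places the shattering before the photographing.
(c) Entailed — 'Carmen drained the safe' is causative; it entails the inchoative 'the safe drained'.
(d) Not entailed — Carmen drained the safe, not the fence; the fence belongs to the repainting event.
(e) Entailed — every conjunct here is already in the original shattering event.
(f) Not entailed — 'impatiently' adds a manner not in (and inconsistent with) the original.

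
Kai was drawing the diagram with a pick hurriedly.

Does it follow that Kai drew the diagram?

no

'was drawing' is progressive; for an accomplishment like 'draw the diagram', it doesn't entail completion.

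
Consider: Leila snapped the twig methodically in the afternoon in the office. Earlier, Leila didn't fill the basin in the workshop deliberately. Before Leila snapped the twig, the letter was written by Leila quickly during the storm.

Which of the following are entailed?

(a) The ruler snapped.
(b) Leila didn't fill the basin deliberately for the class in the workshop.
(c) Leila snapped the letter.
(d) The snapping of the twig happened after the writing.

(b), (d)

(a) Not entailed — the twig is what snapped, not the ruler.
(b) Entailed — under negation, adding a further restriction is entailed: if no such filling event occurred, none occurred for the class either.
(c) Not entailed — Leila snapped the twig, not the letter; the letter belongs to the writing event.
(d) Entailed — the narrative places the writing before the snapping.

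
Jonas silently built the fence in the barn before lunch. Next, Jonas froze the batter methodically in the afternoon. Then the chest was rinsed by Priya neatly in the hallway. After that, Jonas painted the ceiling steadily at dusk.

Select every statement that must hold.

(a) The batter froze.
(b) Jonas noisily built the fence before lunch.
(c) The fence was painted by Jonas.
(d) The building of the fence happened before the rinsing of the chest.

(a), (d)

(a) Entailed — 'Jonas froze the batter' is causative; it entails the inchoative 'the batter froze'.
(b) Not entailed — 'noisily' adds a manner not in (and inconsistent with) the original.
(c) Not entailed — Jonas painted the ceiling, not the fence; the fence belongs to the building event.
(d) Entailed — the narrative places the building before the rinsing.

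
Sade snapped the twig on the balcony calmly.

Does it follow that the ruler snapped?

Nothing is said about any ruler; only the twig is affected.

no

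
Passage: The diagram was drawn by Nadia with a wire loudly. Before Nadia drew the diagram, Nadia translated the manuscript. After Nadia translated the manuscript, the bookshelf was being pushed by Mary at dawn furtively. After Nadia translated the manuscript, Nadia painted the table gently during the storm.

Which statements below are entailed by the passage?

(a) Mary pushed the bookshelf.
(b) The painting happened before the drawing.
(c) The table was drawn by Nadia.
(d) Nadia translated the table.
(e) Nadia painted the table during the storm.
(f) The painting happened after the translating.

(a) Entailed — 'push' is an activity; 'was pushing' entails that some pushing happened, so 'pushed' holds.
(b) Not entailed — the narrative doesn't order the painting relative to the drawing.
(c) Not entailed — Nadia drew the diagram, not the table; the table belongs to the painting event.
(d) Not entailed — Nadia translated the manuscript, not the table; the table belongs to the painting event.
(e) Entailed — dropping 'gently' leaves a sub-description the original still satisfies.
(f) Entailed — the narrative places the translating before the painting.

(a), (e), (f)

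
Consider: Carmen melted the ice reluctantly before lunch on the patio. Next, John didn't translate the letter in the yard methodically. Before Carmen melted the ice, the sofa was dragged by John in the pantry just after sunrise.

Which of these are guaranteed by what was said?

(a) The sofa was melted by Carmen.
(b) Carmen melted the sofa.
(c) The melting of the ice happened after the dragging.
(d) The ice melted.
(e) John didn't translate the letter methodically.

(a) Not entailed — Carmen melted the ice, not the sofa; the sofa belongs to the dragging event.
(b) Not entailed — Carmen melted the ice, not the sofa; the sofa belongs to the dragging event.
(c) Entailed — the narrative places the dragging before the melting.
(d) Entailed — 'Carmen melted the ice' is causative; it entails the inchoative 'the ice melted'.
(e) Not entailed — dropping 'in the yard' under negation is not valid — the original leaves open that John translated the letter some other way.

(c), (d)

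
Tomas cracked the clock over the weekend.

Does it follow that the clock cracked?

'Tomas cracked the clock' is the causative; it entails the inchoative 'the clock cracked'.

yes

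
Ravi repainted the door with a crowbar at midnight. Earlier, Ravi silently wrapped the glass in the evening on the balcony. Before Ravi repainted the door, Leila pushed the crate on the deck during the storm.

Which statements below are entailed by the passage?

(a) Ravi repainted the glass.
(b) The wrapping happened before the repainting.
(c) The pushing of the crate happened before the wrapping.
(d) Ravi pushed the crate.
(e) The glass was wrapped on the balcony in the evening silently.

(b), (e)

(a) Not entailed — Ravi repainted the door, not the glass; the glass belongs to the wrapping event.
(b) Entailed — the narrative places the wrapping before the repainting.
(c) Not entailed — the narrative doesn't order the pushing relative to the wrapping.
(d) Not entailed — the passage has Leila pushing the crate, not Ravi.
(e) Entailed — this follows by dropping conjuncts from the wrapping event's description.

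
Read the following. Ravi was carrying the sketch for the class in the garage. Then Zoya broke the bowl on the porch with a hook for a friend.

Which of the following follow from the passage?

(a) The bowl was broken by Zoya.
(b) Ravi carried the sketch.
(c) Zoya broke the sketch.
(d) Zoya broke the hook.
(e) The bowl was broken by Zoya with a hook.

(a), (b), (e)

(a) Entailed — the original entails any weakening of itself; this just drops 'on the porch', 'for a friend', 'with a hook'.
(b) Entailed — 'carry' is an activity; 'was carrying' entails that some carrying happened, so 'carried' holds.
(c) Not entailed — Zoya broke the bowl, not the sketch; the sketch belongs to the carrying event.
(d) Not entailed — the hook is the instrument, not what was broken.
(e) Entailed — the original entails any weakening of itself; this just drops 'on the porch', 'for a friend'.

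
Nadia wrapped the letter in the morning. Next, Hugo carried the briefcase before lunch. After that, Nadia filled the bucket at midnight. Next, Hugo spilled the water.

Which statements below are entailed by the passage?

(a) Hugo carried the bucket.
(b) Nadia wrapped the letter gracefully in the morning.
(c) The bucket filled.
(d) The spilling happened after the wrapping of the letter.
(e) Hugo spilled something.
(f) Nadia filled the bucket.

(c), (d), (e), (f)

(a) Not entailed — Hugo carried the briefcase, not the bucket; the bucket belongs to the filling event.
(b) Not entailed — 'gracefully' adds information not in the original event.
(c) Entailed — 'Nadia filled the bucket' is causative; it entails the inchoative 'the bucket filled'.
(d) Entailed — the narrative places the wrapping before the spilling.
(e) Entailed — the original entails any weakening of itself; this just generalizes the patient.
(f) Entailed — this follows by dropping conjuncts from the filling event's description.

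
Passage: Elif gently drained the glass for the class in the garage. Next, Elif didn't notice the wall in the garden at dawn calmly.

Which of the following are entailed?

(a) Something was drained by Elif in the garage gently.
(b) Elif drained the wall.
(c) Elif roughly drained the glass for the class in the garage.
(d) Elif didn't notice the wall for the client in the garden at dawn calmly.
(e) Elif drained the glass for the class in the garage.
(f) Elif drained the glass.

(a), (d), (e), (f)

(a) Entailed — this follows by dropping conjuncts from the draining event's description.
(b) Not entailed — Elif drained the glass, not the wall; the wall belongs to the noticing event.
(c) Not entailed — 'roughly' adds a manner not in (and inconsistent with) the original.
(d) Entailed — under negation, adding a further restriction is entailed: if no such noticing event occurred, none occurred for the client either.
(e) Entailed — this follows by dropping conjuncts from the draining event's description.
(f) Entailed — every conjunct here is already in the original draining event.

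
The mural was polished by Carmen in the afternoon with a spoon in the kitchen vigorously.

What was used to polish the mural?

'with a spoon' marks the instrument of the polishing event.

a spoon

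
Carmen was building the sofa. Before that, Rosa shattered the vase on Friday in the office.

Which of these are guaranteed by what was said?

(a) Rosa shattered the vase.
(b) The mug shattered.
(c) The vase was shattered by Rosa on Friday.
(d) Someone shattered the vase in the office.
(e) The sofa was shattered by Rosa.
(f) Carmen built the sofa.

(a), (c), (d)

(a) Entailed — dropping 'on Friday', 'in the office' leaves a sub-description the original still satisfies.
(b) Not entailed — the vase is what shattered, not the mug.
(c) Entailed — this follows by dropping conjuncts from the shattering event's description.
(d) Entailed — this follows by dropping conjuncts from the shattering event's description.
(e) Not entailed — Rosa shattered the vase, not the sofa; the sofa belongs to the building event.
(f) Not entailed — 'was building' is progressive on an accomplishment; it does not entail the completed 'built'.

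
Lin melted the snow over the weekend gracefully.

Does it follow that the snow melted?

'Lin melted the snow' is the causative; it entails the inchoative 'the snow melted'.

yes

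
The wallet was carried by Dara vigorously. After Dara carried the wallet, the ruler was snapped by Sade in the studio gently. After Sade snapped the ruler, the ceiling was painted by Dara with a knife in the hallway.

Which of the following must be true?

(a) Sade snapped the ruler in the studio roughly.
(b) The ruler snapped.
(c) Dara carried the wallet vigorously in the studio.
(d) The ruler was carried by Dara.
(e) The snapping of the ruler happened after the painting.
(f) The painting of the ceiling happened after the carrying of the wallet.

(b), (f)

(a) Not entailed — 'roughly' adds a manner not in (and inconsistent with) the original.
(b) Entailed — 'Sade snapped the ruler' is causative; it entails the inchoative 'the ruler snapped'.
(c) Not entailed — 'in the studio' adds information not in the original event.
(d) Not entailed — Dara carried the wallet, not the ruler; the ruler belongs to the snapping event.
(e) Not entailed — the narrative places the snapping before the painting, not after.
(f) Entailed — the narrative places the carrying before the painting.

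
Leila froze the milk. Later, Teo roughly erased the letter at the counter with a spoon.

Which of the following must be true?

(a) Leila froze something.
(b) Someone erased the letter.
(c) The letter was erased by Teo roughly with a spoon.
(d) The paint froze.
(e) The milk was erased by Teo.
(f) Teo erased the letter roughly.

(a) Entailed — every conjunct here is already in the original freezing event.
(b) Entailed — every conjunct here is already in the original erasing event.
(c) Entailed — every conjunct here is already in the original erasing event.
(d) Not entailed — the milk is what froze, not the paint.
(e) Not entailed — Teo erased the letter, not the milk; the milk belongs to the freezing event.
(f) Entailed — dropping 'with a spoon', 'at the counter' leaves a sub-description the original still satisfies.

(a), (b), (c), (f)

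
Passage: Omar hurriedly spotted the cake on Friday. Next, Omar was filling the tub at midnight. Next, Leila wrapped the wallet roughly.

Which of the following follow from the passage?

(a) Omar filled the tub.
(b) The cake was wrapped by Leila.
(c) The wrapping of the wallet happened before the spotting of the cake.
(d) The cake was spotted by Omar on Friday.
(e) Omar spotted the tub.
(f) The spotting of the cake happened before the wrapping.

(a) Not entailed — 'was filling' is progressive on an accomplishment; it does not entail the completed 'filled'.
(b) Not entailed — Leila wrapped the wallet, not the cake; the cake belongs to the spotting event.
(c) Not entailed — the narrative places the spotting before the wrapping, not after.
(d) Entailed — every conjunct here is already in the original spotting event.
(e) Not entailed — Omar spotted the cake, not the tub; the tub belongs to the filling event.
(f) Entailed — the narrative places the spotting before the wrapping.

(d), (f)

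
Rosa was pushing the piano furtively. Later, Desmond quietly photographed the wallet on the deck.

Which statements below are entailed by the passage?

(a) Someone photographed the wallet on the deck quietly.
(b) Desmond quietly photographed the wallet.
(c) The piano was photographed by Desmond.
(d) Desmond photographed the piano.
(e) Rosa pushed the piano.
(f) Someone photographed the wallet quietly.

(a) Entailed — generalizing the agent leaves a sub-description the original still satisfies.
(b) Entailed — the original entails any weakening of itself; this just drops 'on the deck'.
(c) Not entailed — Desmond photographed the wallet, not the piano; the piano belongs to the pushing event.
(d) Not entailed — Desmond photographed the wallet, not the piano; the piano belongs to the pushing event.
(e) Entailed — 'push' is an activity; 'was pushing' entails that some pushing happened, so 'pushed' holds.
(f) Entailed — this follows by dropping conjuncts from the photographing event's description.

(a), (b), (e), (f)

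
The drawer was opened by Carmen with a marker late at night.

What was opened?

the drawer

'the drawer' marks the patient of the opening event.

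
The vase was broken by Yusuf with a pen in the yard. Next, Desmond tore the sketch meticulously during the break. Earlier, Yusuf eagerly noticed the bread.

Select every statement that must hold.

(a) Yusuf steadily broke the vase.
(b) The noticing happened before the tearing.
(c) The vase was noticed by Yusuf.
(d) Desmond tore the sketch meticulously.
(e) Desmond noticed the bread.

(b), (d)

(a) Not entailed — 'steadily' adds information not in the original event.
(b) Entailed — the narrative places the noticing before the tearing.
(c) Not entailed — Yusuf noticed the bread, not the vase; the vase belongs to the breaking event.
(d) Entailed — this follows by dropping conjuncts from the tearing event's description.
(e) Not entailed — the passage has Yusuf noticing the bread, not Desmond.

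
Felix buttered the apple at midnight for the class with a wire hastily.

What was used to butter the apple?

a wire

'with a wire' marks the instrument of the buttering event.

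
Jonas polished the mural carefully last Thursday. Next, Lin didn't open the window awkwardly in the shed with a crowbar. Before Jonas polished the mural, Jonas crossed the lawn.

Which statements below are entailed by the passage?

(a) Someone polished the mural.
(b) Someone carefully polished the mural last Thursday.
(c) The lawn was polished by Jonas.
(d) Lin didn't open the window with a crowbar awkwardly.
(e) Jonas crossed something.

(a) Entailed — this follows by dropping conjuncts from the polishing event's description.
(b) Entailed — every conjunct here is already in the original polishing event.
(c) Not entailed — Jonas polished the mural, not the lawn; the lawn belongs to the crossing event.
(d) Not entailed — dropping 'in the shed' under negation is not valid — the original leaves open that Lin opened the window some other way.
(e) Entailed — generalizing the patient leaves a sub-description the original still satisfies.

(a), (b), (e)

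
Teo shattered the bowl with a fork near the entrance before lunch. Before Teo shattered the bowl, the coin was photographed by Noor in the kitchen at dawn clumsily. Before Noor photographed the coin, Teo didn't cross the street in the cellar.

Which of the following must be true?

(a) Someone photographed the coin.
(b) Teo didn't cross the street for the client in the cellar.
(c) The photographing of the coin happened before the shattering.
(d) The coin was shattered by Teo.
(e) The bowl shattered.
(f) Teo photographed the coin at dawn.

(a), (b), (c), (e)

(a) Entailed — this follows by dropping conjuncts from the photographing event's description.
(b) Entailed — under negation, adding a further restriction is entailed: if no such crossing event occurred, none occurred for the client either.
(c) Entailed — the narrative places the photographing before the shattering.
(d) Not entailed — Teo shattered the bowl, not the coin; the coin belongs to the photographing event.
(e) Entailed — 'Teo shattered the bowl' is causative; it entails the inchoative 'the bowl shattered'.
(f) Not entailed — the passage has Noor photographing the coin, not Teo.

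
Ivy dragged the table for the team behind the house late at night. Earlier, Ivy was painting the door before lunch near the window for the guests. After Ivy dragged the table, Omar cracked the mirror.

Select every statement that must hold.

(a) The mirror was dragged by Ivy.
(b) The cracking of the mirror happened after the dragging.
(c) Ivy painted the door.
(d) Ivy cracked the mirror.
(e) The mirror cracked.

(b), (e)

(a) Not entailed — Ivy dragged the table, not the mirror; the mirror belongs to the cracking event.
(b) Entailed — the narrative places the dragging before the cracking.
(c) Not entailed — 'was painting' is progressive on an accomplishment; it does not entail the completed 'painted'.
(d) Not entailed — the passage has Omar cracking the mirror, not Ivy.
(e) Entailed — 'Omar cracked the mirror' is causative; it entails the inchoative 'the mirror cracked'.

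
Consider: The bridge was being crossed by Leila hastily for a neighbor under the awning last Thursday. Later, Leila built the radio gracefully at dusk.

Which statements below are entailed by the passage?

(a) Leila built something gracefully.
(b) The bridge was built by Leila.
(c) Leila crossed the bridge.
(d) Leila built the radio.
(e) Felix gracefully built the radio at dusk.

(a) Entailed — this follows by dropping conjuncts from the building event's description.
(b) Not entailed — Leila built the radio, not the bridge; the bridge belongs to the crossing event.
(c) Not entailed — 'was crossing' is progressive on an accomplishment; it does not entail the completed 'crossed'.
(d) Entailed — the original entails any weakening of itself; this just drops 'gracefully', 'at dusk'.
(e) Not entailed — the passage has Leila building the radio, not Felix.

(a), (d)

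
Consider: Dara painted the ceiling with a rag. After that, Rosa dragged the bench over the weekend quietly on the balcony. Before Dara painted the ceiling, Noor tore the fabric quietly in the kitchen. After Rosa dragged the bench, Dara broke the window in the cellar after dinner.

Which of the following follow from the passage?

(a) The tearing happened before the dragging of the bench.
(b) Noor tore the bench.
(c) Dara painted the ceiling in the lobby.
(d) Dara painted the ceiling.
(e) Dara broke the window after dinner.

(a) Entailed — the narrative places the tearing before the dragging.
(b) Not entailed — Noor tore the fabric, not the bench; the bench belongs to the dragging event.
(c) Not entailed — 'in the lobby' adds information not in the original event.
(d) Entailed — dropping 'with a rag' leaves a sub-description the original still satisfies.
(e) Entailed — dropping 'in the cellar' leaves a sub-description the original still satisfies.

(a), (d), (e)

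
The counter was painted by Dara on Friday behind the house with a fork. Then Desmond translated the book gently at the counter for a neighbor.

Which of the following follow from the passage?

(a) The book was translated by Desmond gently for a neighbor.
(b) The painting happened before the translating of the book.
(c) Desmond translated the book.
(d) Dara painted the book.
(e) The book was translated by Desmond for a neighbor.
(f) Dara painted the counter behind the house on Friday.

(a) Entailed — the original entails any weakening of itself; this just drops 'at the counter'.
(b) Entailed — the narrative places the painting before the translating.
(c) Entailed — this follows by dropping conjuncts from the translating event's description.
(d) Not entailed — Dara painted the counter, not the book; the book belongs to the translating event.
(e) Entailed — the original entails any weakening of itself; this just drops 'at the counter', 'gently'.
(f) Entailed — this follows by dropping conjuncts from the painting event's description.

(a), (b), (c), (e), (f)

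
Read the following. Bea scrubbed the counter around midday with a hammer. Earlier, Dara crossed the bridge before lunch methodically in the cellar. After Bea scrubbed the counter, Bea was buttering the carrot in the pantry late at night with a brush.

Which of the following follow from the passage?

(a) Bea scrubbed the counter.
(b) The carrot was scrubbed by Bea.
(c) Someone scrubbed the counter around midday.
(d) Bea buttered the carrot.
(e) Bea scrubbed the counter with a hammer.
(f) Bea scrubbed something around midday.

(a), (c), (e), (f)

(a) Entailed — the original entails any weakening of itself; this just drops 'with a hammer', 'around midday'.
(b) Not entailed — Bea scrubbed the counter, not the carrot; the carrot belongs to the buttering event.
(c) Entailed — dropping 'with a hammer' and generalizing the agent leaves a sub-description the original still satisfies.
(d) Not entailed — 'was buttering' is progressive on an accomplishment; it does not entail the completed 'buttered'.
(e) Entailed — every conjunct here is already in the original scrubbing event.
(f) Entailed — dropping 'with a hammer' and generalizing the patient leaves a sub-description the original still satisfies.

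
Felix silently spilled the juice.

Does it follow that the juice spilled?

'Felix spilled the juice' is the causative; it entails the inchoative 'the juice spilled'.

yes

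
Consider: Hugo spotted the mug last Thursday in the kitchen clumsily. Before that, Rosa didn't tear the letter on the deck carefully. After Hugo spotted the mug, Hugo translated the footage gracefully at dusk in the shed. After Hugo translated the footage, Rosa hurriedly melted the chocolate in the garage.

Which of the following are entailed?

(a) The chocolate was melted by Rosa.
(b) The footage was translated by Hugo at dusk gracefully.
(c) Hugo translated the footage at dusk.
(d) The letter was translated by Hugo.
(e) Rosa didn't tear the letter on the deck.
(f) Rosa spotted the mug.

(a) Entailed — dropping 'hurriedly', 'in the garage' leaves a sub-description the original still satisfies.
(b) Entailed — every conjunct here is already in the original translating event.
(c) Entailed — the original entails any weakening of itself; this just drops 'gracefully', 'in the shed'.
(d) Not entailed — Hugo translated the footage, not the letter; the letter belongs to the tearing event.
(e) Not entailed — dropping 'carefully' under negation is not valid — the original leaves open that Rosa tore the letter some other way.
(f) Not entailed — the passage has Hugo spotting the mug, not Rosa.

(a), (b), (c)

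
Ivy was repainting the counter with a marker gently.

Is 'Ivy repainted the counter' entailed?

no

'was repainting' is progressive; for an accomplishment like 'repaint the counter', it doesn't entail completion.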